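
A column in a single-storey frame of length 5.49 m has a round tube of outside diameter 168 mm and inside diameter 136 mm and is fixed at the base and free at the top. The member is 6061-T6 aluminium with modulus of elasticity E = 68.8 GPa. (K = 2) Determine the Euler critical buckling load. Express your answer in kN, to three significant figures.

d_o = 168 mm, d_i = 136 mm
I = π(d_o⁴ − d_i⁴)/64 = π(168⁴ − 136.0⁴)/64 = 2.231×10^7 mm⁴
I = 2.231×10^7 mm⁴ = 2.231×10^-5 m⁴
Effective length L_e = K·L = 2 × 5.49 = 10.98 m
P_cr = π²EI / L_e² = π² × 68.8×10⁹ × 2.231×10^-5 / 10.98² = 1.257×10^5 N

P_cr ≈ 126 kN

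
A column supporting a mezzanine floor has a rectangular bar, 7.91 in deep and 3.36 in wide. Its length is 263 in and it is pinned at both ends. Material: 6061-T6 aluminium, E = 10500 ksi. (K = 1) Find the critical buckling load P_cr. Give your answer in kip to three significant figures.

P_cr ≈ 37.5 kip

Buckling occurs about the weak axis: I_min = h·b³/12 with b = 3.36 in (the shorter side).
I_min = 7.91×3.36³/12 = 25.00 in⁴
Effective length L_e = K·L = 1 × 263 = 263.0 in
P_cr = π²EI / L_e² = π² × 10500×10³ × 25.00 / 263.0² = 3.746×10^4 lb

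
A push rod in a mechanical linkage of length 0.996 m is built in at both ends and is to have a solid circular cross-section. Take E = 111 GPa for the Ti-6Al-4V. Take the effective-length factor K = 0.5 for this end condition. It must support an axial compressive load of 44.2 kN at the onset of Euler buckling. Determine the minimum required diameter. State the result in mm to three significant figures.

L_e = K·L = 0.5 × 0.996 = 0.4980 m
Required I = P_cr·L_e²/(π²E) = 4.420×10^4 × 0.4980² / (π² × 1.11×10^11) = 1.001×10^-8 m⁴
I_req = 1.001×10^4 mm⁴
Solid circle: I = πd⁴/64  ⇒  d = (64I/π)^(1/4) = (64×1.001×10^4/π)^(1/4) = 21.2 mm

d ≈ 21.2 mm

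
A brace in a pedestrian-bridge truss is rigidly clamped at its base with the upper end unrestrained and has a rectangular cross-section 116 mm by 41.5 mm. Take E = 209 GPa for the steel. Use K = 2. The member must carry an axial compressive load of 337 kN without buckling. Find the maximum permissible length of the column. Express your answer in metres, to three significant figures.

Buckling occurs about the weak axis: I_min = h·b³/12 with b = 41.5 mm (the shorter side).
I_min = 116×41.5³/12 = 6.909×10^5 mm⁴
I = 6.909×10^-7 m⁴
At the buckling limit P_cr = P = 3.370×10^5 N
From P_cr = π²EI/(K·L)²:  L = (1/K)·√(π²EI/P_cr) = (1/2)·√(π²×2.09×10^11×6.909×10^-7/3.370×10^5)
L = 1.03 m

L_max ≈ 1.03 m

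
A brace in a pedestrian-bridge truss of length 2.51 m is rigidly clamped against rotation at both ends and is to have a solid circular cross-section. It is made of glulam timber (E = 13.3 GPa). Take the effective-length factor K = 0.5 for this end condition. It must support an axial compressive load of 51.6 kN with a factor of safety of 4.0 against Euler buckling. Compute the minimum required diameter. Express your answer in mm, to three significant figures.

Required P_cr = n·P = 4.0 × 51.6 = 206.4 kN
L_e = K·L = 0.5 × 2.51 = 1.255 m
Required I = P_cr·L_e²/(π²E) = 2.064×10^5 × 1.255² / (π² × 1.33×10^10) = 2.477×10^-6 m⁴
I_req = 2.477×10^6 mm⁴
Solid circle: I = πd⁴/64  ⇒  d = (64I/π)^(1/4) = (64×2.477×10^6/π)^(1/4) = 84.3 mm

d ≈ 84.3 mm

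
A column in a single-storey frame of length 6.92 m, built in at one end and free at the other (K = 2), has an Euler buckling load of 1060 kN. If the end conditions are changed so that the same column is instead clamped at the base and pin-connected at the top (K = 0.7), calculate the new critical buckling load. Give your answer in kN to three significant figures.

P_cr ≈ 8650 kN

P_cr ∝ 1/K², so P_cr,new = P_cr,old × (K_old/K_new)² = 1060 × (2/0.7)²
= 1060 × 8.163 = 8650 kN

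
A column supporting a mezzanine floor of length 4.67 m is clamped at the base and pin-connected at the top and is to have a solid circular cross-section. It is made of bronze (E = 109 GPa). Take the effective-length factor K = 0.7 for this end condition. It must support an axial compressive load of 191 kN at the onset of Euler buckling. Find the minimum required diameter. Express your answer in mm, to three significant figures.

L_e = K·L = 0.7 × 4.67 = 3.269 m
Required I = P_cr·L_e²/(π²E) = 1.910×10^5 × 3.269² / (π² × 1.09×10^11) = 1.897×10^-6 m⁴
I_req = 1.897×10^6 mm⁴
Solid circle: I = πd⁴/64  ⇒  d = (64I/π)^(1/4) = (64×1.897×10^6/π)^(1/4) = 78.8 mm

d ≈ 78.8 mm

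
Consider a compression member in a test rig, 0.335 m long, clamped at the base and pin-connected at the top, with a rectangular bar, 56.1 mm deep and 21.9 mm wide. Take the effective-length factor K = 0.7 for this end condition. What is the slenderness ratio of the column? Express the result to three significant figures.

λ ≈ 37.1

For a rectangle r_min = b/√12 = 21.9/√12 = 6.322 mm
L_e = K·L = 0.7 × 0.335 m = 0.2345 m = 234.50 mm
λ = L_e / r_min = 234.50 / 6.322 = 37.1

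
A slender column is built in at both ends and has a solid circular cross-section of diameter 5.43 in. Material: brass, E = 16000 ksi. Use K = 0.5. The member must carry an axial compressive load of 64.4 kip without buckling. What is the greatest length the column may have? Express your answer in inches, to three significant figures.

I = πd⁴/64 = π×5.43⁴/64 = 42.67 in⁴
At the buckling limit P_cr = P = 6.440×10^4 lb
From P_cr = π²EI/(K·L)²:  L = (1/K)·√(π²EI/P_cr) = (1/0.5)·√(π²×1.60×10^7×42.67/6.440×10^4)
L = 647 in

L_max ≈ 647 in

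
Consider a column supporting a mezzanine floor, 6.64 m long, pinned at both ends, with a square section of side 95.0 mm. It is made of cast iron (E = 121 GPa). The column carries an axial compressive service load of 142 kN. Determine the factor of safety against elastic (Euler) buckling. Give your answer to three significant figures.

I = a⁴/12 = 95.0⁴/12 = 6.788×10^6 mm⁴
I = 6.788×10^6 mm⁴ = 6.788×10^-6 m⁴
Effective length L_e = K·L = 1 × 6.64 = 6.640 m
P_cr = π²EI / L_e² = π² × 121×10⁹ × 6.788×10^-6 / 6.640² = 1.838×10^5 N
Factor of safety n = P_cr / P = 183.85 / 142 = 1.29

n ≈ 1.29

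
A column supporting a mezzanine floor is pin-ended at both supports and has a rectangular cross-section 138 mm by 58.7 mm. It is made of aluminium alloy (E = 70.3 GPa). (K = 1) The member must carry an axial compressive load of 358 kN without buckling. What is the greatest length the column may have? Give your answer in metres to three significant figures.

L_max ≈ 2.12 m

Buckling occurs about the weak axis: I_min = h·b³/12 with b = 58.7 mm (the shorter side).
I_min = 138×58.7³/12 = 2.326×10^6 mm⁴
I = 2.326×10^-6 m⁴
At the buckling limit P_cr = P = 3.580×10^5 N
From P_cr = π²EI/(K·L)²:  L = (1/K)·√(π²EI/P_cr) = (1/1)·√(π²×7.03×10^10×2.326×10^-6/3.580×10^5)
L = 2.12 m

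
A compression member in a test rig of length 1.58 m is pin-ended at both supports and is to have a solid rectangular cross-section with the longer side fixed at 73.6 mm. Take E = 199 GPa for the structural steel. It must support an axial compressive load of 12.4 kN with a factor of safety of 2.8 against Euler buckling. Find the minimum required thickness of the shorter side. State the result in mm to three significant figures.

b ≈ 19.3 mm

Required P_cr = n·P = 2.8 × 12.4 = 34.72 kN
L_e = K·L = 1 × 1.58 = 1.580 m
Required I = P_cr·L_e²/(π²E) = 3.472×10^4 × 1.580² / (π² × 1.99×10^11) = 4.413×10^-8 m⁴
I_req = 4.413×10^4 mm⁴
Rectangle, weak axis: I_min = h·b³/12 with h = 73.6 mm fixed  ⇒  b = (12I/h)^(1/3) = 19.3 mm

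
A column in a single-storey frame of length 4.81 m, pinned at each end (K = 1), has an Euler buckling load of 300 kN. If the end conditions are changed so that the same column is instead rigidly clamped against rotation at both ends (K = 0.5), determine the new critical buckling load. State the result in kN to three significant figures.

P_cr ∝ 1/K², so P_cr,new = P_cr,old × (K_old/K_new)² = 300 × (1/0.5)²
= 300 × 4.000 = 1200 kN

P_cr ≈ 1200 kN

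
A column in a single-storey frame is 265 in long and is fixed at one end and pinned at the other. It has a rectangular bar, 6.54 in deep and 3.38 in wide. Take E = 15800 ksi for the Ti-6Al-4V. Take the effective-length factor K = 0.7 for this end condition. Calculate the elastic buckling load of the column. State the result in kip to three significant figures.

Buckling occurs about the weak axis: I_min = h·b³/12 with b = 3.38 in (the shorter side).
I_min = 6.54×3.38³/12 = 21.04 in⁴
Effective length L_e = K·L = 0.7 × 265 = 185.5 in
P_cr = π²EI / L_e² = π² × 15800×10³ × 21.04 / 185.5² = 9.537×10^4 lb

P_cr ≈ 95.4 kip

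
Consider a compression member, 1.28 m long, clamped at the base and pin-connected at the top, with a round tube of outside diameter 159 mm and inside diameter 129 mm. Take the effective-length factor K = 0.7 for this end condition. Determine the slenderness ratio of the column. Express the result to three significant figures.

λ ≈ 17.5

d_o = 159 mm, d_i = 129 mm
I = π(d_o⁴ − d_i⁴)/64 = π(159⁴ − 129.0⁴)/64 = 1.778×10^7 mm⁴
A = 6.786×10^3 mm²;  r_min = √(I/A) = √(1.778×10^7/6.786×10^3) = 51.19 mm
L_e = K·L = 0.7 × 1.28 m = 0.8960 m = 896.00 mm
λ = L_e / r_min = 896.00 / 51.19 = 17.5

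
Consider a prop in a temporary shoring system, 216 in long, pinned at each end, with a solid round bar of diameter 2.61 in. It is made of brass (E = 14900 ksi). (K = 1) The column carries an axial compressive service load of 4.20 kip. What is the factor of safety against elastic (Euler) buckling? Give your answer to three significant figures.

n ≈ 1.71

I = πd⁴/64 = π×2.61⁴/64 = 2.278 in⁴
Effective length L_e = K·L = 1 × 216 = 216.0 in
P_cr = π²EI / L_e² = π² × 14900×10³ × 2.278 / 216.0² = 7.180×10^3 lb
Factor of safety n = P_cr / P = 7.1798 / 4.20 = 1.71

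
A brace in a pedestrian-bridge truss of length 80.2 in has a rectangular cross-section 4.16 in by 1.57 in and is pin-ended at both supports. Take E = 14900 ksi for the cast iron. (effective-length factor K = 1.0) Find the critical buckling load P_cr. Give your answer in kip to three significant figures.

Buckling occurs about the weak axis: I_min = h·b³/12 with b = 1.57 in (the shorter side).
I_min = 4.16×1.57³/12 = 1.342 in⁴
Effective length L_e = K·L = 1 × 80.2 = 80.20 in
P_cr = π²EI / L_e² = π² × 14900×10³ × 1.342 / 80.20² = 3.067×10^4 lb

P_cr ≈ 30.7 kip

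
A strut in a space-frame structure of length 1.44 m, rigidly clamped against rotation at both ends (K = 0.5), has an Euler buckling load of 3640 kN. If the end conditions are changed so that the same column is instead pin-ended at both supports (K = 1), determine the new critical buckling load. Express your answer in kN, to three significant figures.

P_cr ∝ 1/K², so P_cr,new = P_cr,old × (K_old/K_new)² = 3640 × (0.5/1)²
= 3640 × 0.2500 = 910 kN

P_cr ≈ 910 kN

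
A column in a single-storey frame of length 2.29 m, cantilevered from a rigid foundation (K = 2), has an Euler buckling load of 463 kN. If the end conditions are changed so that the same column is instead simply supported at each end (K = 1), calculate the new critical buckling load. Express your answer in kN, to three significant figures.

P_cr ∝ 1/K², so P_cr,new = P_cr,old × (K_old/K_new)² = 463 × (2/1)²
= 463 × 4.000 = 1850 kN

P_cr ≈ 1850 kN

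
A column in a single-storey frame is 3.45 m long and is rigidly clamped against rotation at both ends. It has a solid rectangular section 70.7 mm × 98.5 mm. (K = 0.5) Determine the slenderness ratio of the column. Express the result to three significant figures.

λ ≈ 84.5

Buckling occurs about the weak axis: I_min = h·b³/12 with b = 70.7 mm (the shorter side).
I_min = 98.5×70.7³/12 = 2.901×10^6 mm⁴
A = 6.964×10^3 mm²;  r_min = √(I/A) = √(2.901×10^6/6.964×10^3) = 20.41 mm
L_e = K·L = 0.5 × 3.45 m = 1.725 m = 1725.0 mm
λ = L_e / r_min = 1725.0 / 20.41 = 84.5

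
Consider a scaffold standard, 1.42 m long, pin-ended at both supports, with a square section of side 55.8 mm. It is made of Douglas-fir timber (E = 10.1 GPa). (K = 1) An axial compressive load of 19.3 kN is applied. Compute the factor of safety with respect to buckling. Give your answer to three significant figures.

n ≈ 2.07

I = a⁴/12 = 55.8⁴/12 = 8.079×10^5 mm⁴
I = 8.079×10^5 mm⁴ = 8.079×10^-7 m⁴
Effective length L_e = K·L = 1 × 1.42 = 1.420 m
P_cr = π²EI / L_e² = π² × 10.1×10⁹ × 8.079×10^-7 / 1.420² = 3.994×10^4 N
Factor of safety n = P_cr / P = 39.939 / 19.3 = 2.07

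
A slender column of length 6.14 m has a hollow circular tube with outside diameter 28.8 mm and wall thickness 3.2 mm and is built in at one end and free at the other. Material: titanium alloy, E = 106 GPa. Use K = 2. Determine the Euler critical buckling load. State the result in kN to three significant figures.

Inner diameter d_i = 28.8 − 2×3.2 = 22.40 mm
I = π(d_o⁴ − d_i⁴)/64 = π(28.8⁴ − 22.40⁴)/64 = 2.141×10^4 mm⁴
I = 2.141×10^4 mm⁴ = 2.141×10^-8 m⁴
Effective length L_e = K·L = 2 × 6.14 = 12.28 m
P_cr = π²EI / L_e² = π² × 106×10⁹ × 2.141×10^-8 / 12.28² = 148.5 N

P_cr ≈ 0.149 kN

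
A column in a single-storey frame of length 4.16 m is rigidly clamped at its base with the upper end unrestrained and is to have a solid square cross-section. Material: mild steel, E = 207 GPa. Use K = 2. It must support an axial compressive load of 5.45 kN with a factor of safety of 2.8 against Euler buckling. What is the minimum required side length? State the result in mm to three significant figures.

Required P_cr = n·P = 2.8 × 5.45 = 15.26 kN
L_e = K·L = 2 × 4.16 = 8.320 m
Required I = P_cr·L_e²/(π²E) = 1.526×10^4 × 8.320² / (π² × 2.07×10^11) = 5.170×10^-7 m⁴
I_req = 5.170×10^5 mm⁴
Solid square: I = a⁴/12  ⇒  a = (12I)^(1/4) = (12×5.170×10^5)^(1/4) = 49.9 mm

a ≈ 49.9 mm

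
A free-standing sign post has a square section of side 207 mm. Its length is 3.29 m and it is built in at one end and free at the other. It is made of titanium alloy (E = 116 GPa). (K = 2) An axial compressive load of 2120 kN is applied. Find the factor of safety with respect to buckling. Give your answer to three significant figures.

n ≈ 1.91

I = a⁴/12 = 207⁴/12 = 1.530×10^8 mm⁴
I = 1.530×10^8 mm⁴ = 1.530×10^-4 m⁴
Effective length L_e = K·L = 2 × 3.29 = 6.580 m
P_cr = π²EI / L_e² = π² × 116×10⁹ × 1.530×10^-4 / 6.580² = 4.046×10^6 N
Factor of safety n = P_cr / P = 4045.8 / 2120 = 1.91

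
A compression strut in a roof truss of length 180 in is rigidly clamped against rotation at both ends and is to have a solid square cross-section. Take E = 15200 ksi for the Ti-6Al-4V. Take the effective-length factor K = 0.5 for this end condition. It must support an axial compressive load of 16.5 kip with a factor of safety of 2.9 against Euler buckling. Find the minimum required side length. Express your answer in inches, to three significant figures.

a ≈ 2.36 in

Required P_cr = n·P = 2.9 × 16.5 = 47.85 kip
L_e = K·L = 0.5 × 180 = 90.00 in
Required I = P_cr·L_e²/(π²E) = 4.785×10^4 × 90.00² / (π² × 1.52×10^7) = 2.584 in⁴
Solid square: I = a⁴/12  ⇒  a = (12I)^(1/4) = (12×2.584)^(1/4) = 2.36 in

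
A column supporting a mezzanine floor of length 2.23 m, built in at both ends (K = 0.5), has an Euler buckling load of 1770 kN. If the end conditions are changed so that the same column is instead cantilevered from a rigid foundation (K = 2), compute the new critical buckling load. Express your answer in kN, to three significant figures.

P_cr ∝ 1/K², so P_cr,new = P_cr,old × (K_old/K_new)² = 1770 × (0.5/2)²
= 1770 × 0.06250 = 111 kN

P_cr ≈ 111 kN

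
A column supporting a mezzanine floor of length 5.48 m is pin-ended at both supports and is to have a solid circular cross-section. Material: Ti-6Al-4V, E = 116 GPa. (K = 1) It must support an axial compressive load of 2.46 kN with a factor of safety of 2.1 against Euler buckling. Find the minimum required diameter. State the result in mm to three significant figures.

d ≈ 40.8 mm

Required P_cr = n·P = 2.1 × 2.46 = 5.166 kN
L_e = K·L = 1 × 5.48 = 5.480 m
Required I = P_cr·L_e²/(π²E) = 5.166×10^3 × 5.480² / (π² × 1.16×10^11) = 1.355×10^-7 m⁴
I_req = 1.355×10^5 mm⁴
Solid circle: I = πd⁴/64  ⇒  d = (64I/π)^(1/4) = (64×1.355×10^5/π)^(1/4) = 40.8 mm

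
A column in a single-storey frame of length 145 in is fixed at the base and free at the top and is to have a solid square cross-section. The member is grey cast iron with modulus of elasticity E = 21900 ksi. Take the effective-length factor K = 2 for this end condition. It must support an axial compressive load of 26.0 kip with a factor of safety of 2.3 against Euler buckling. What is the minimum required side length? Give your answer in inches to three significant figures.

a ≈ 4.09 in

Required P_cr = n·P = 2.3 × 26.0 = 59.80 kip
L_e = K·L = 2 × 145 = 290.0 in
Required I = P_cr·L_e²/(π²E) = 5.980×10^4 × 290.0² / (π² × 2.19×10^7) = 23.27 in⁴
Solid square: I = a⁴/12  ⇒  a = (12I)^(1/4) = (12×23.27)^(1/4) = 4.09 in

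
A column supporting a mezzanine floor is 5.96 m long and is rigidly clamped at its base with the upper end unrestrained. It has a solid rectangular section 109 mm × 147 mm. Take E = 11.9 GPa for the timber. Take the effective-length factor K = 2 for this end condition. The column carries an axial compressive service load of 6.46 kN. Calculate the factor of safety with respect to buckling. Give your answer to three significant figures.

Buckling occurs about the weak axis: I_min = h·b³/12 with b = 109 mm (the shorter side).
I_min = 147×109³/12 = 1.586×10^7 mm⁴
I = 1.586×10^7 mm⁴ = 1.586×10^-5 m⁴
Effective length L_e = K·L = 2 × 5.96 = 11.92 m
P_cr = π²EI / L_e² = π² × 11.9×10⁹ × 1.586×10^-5 / 11.92² = 1.311×10^4 N
Factor of safety n = P_cr / P = 13.113 / 6.46 = 2.03

n ≈ 2.03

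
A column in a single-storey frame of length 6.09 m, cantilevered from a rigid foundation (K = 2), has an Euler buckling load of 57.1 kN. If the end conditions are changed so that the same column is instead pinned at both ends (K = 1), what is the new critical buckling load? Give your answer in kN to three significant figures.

P_cr ≈ 228 kN

P_cr ∝ 1/K², so P_cr,new = P_cr,old × (K_old/K_new)² = 57.1 × (2/1)²
= 57.1 × 4.000 = 228 kN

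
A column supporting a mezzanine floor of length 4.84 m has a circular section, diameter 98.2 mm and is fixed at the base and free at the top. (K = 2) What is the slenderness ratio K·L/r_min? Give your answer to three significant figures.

I = πd⁴/64 = π×98.2⁴/64 = 4.565×10^6 mm⁴
A = 7.574×10^3 mm²;  r_min = √(I/A) = √(4.565×10^6/7.574×10^3) = 24.55 mm
L_e = K·L = 2 × 4.84 m = 9.680 m = 9680.0 mm
λ = L_e / r_min = 9680.0 / 24.55 = 394

λ ≈ 394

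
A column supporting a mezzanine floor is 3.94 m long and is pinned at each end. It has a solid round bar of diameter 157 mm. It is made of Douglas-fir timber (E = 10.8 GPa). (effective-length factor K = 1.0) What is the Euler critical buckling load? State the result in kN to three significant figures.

I = πd⁴/64 = π×157⁴/64 = 2.982×10^7 mm⁴
I = 2.982×10^7 mm⁴ = 2.982×10^-5 m⁴
Effective length L_e = K·L = 1 × 3.94 = 3.940 m
P_cr = π²EI / L_e² = π² × 10.8×10⁹ × 2.982×10^-5 / 3.940² = 2.048×10^5 N

P_cr ≈ 205 kN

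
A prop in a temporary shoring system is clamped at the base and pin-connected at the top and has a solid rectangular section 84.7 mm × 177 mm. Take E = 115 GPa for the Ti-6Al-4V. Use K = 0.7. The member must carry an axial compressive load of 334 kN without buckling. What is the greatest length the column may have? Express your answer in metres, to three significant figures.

L_max ≈ 7.88 m

Buckling occurs about the weak axis: I_min = h·b³/12 with b = 84.7 mm (the shorter side).
I_min = 177×84.7³/12 = 8.963×10^6 mm⁴
I = 8.963×10^-6 m⁴
At the buckling limit P_cr = P = 3.340×10^5 N
From P_cr = π²EI/(K·L)²:  L = (1/K)·√(π²EI/P_cr) = (1/0.7)·√(π²×1.15×10^11×8.963×10^-6/3.340×10^5)
L = 7.88 m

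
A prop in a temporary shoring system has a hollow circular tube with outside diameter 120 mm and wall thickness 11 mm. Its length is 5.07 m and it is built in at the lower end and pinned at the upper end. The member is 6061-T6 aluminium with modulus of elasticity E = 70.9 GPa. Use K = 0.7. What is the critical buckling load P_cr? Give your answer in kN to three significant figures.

Inner diameter d_i = 120 − 2×11 = 98.00 mm
I = π(d_o⁴ − d_i⁴)/64 = π(120⁴ − 98.00⁴)/64 = 5.651×10^6 mm⁴
I = 5.651×10^6 mm⁴ = 5.651×10^-6 m⁴
Effective length L_e = K·L = 0.7 × 5.07 = 3.549 m
P_cr = π²EI / L_e² = π² × 70.9×10⁹ × 5.651×10^-6 / 3.549² = 3.140×10^5 N

P_cr ≈ 314 kN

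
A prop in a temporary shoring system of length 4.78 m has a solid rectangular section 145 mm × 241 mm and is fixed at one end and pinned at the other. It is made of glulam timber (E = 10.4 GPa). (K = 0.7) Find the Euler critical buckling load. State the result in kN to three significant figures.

Buckling occurs about the weak axis: I_min = h·b³/12 with b = 145 mm (the shorter side).
I_min = 241×145³/12 = 6.123×10^7 mm⁴
I = 6.123×10^7 mm⁴ = 6.123×10^-5 m⁴
Effective length L_e = K·L = 0.7 × 4.78 = 3.346 m
P_cr = π²EI / L_e² = π² × 10.4×10⁹ × 6.123×10^-5 / 3.346² = 5.613×10^5 N

P_cr ≈ 561 kN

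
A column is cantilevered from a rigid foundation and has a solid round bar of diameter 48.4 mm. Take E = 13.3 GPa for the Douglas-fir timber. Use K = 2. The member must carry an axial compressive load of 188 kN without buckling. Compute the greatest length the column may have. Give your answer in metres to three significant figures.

I = πd⁴/64 = π×48.4⁴/64 = 2.694×10^5 mm⁴
I = 2.694×10^-7 m⁴
At the buckling limit P_cr = P = 1.880×10^5 N
From P_cr = π²EI/(K·L)²:  L = (1/K)·√(π²EI/P_cr) = (1/2)·√(π²×1.33×10^10×2.694×10^-7/1.880×10^5)
L = 0.217 m

L_max ≈ 0.217 m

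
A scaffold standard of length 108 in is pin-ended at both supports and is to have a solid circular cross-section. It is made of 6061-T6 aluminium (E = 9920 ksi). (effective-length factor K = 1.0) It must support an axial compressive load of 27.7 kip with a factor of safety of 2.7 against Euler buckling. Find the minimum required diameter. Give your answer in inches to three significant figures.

Required P_cr = n·P = 2.7 × 27.7 = 74.79 kip
L_e = K·L = 1 × 108 = 108.0 in
Required I = P_cr·L_e²/(π²E) = 7.479×10^4 × 108.0² / (π² × 9.92×10^6) = 8.910 in⁴
Solid circle: I = πd⁴/64  ⇒  d = (64I/π)^(1/4) = (64×8.910/π)^(1/4) = 3.67 in

d ≈ 3.67 in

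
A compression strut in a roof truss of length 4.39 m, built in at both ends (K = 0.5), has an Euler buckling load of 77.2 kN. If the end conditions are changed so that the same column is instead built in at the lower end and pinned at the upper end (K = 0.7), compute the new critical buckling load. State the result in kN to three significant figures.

P_cr ≈ 39.4 kN

P_cr ∝ 1/K², so P_cr,new = P_cr,old × (K_old/K_new)² = 77.2 × (0.5/0.7)²
= 77.2 × 0.5102 = 39.4 kN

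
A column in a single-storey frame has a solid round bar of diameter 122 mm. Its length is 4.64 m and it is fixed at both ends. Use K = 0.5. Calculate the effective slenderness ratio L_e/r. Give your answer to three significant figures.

λ ≈ 76.1

I = πd⁴/64 = π×122⁴/64 = 1.087×10^7 mm⁴
A = 1.169×10^4 mm²;  r_min = √(I/A) = √(1.087×10^7/1.169×10^4) = 30.50 mm
L_e = K·L = 0.5 × 4.64 m = 2.320 m = 2320.0 mm
λ = L_e / r_min = 2320.0 / 30.50 = 76.1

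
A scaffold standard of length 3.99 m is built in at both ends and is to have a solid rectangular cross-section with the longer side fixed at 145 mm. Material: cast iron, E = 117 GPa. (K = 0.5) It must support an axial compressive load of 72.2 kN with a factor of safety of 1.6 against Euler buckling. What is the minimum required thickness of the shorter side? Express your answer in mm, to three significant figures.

Required P_cr = n·P = 1.6 × 72.2 = 115.5 kN
L_e = K·L = 0.5 × 3.99 = 1.995 m
Required I = P_cr·L_e²/(π²E) = 1.155×10^5 × 1.995² / (π² × 1.17×10^11) = 3.982×10^-7 m⁴
I_req = 3.982×10^5 mm⁴
Rectangle, weak axis: I_min = h·b³/12 with h = 145 mm fixed  ⇒  b = (12I/h)^(1/3) = 32.1 mm

b ≈ 32.1 mm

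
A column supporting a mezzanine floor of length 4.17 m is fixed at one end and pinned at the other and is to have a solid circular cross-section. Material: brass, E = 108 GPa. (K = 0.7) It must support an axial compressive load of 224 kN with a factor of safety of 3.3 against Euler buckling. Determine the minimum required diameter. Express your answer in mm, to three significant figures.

d ≈ 105 mm

Required P_cr = n·P = 3.3 × 224 = 739.2 kN
L_e = K·L = 0.7 × 4.17 = 2.919 m
Required I = P_cr·L_e²/(π²E) = 7.392×10^5 × 2.919² / (π² × 1.08×10^11) = 5.909×10^-6 m⁴
I_req = 5.909×10^6 mm⁴
Solid circle: I = πd⁴/64  ⇒  d = (64I/π)^(1/4) = (64×5.909×10^6/π)^(1/4) = 105 mm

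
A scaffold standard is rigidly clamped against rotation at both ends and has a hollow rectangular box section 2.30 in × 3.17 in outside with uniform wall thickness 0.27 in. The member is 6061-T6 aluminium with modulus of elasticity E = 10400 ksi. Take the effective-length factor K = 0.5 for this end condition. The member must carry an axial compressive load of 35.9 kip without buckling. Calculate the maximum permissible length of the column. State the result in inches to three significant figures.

L_max ≈ 152 in

Inner dimensions: h_i = 3.17 − 2×0.27 = 2.630 in, b_i = 2.30 − 2×0.27 = 1.760 in
Weak-axis I_min = (h_o·b_o³ − h_i·b_i³)/12 with b_o = 2.30, b_i = 1.760 in (shorter outer/inner sides).
I_min = (3.17×2.30³ − 2.630×1.760³)/12 = 2.019 in⁴
At the buckling limit P_cr = P = 3.590×10^4 lb
From P_cr = π²EI/(K·L)²:  L = (1/K)·√(π²EI/P_cr) = (1/0.5)·√(π²×1.04×10^7×2.019/3.590×10^4)
L = 152 in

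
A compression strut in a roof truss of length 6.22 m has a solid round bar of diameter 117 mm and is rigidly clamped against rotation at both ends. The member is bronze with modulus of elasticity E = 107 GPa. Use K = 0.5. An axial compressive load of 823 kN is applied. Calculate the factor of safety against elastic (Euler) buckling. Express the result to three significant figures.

n ≈ 1.22

I = πd⁴/64 = π×117⁴/64 = 9.198×10^6 mm⁴
I = 9.198×10^6 mm⁴ = 9.198×10^-6 m⁴
Effective length L_e = K·L = 0.5 × 6.22 = 3.110 m
P_cr = π²EI / L_e² = π² × 107×10⁹ × 9.198×10^-6 / 3.110² = 1.004×10^6 N
Factor of safety n = P_cr / P = 1004.3 / 823 = 1.22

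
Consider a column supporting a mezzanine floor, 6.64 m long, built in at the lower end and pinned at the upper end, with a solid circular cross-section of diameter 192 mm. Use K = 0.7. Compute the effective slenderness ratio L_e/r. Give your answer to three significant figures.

For a solid circle r = d/4 = 192/4 = 48.00 mm
L_e = K·L = 0.7 × 6.64 m = 4.648 m = 4648.0 mm
λ = L_e / r_min = 4648.0 / 48.00 = 96.8

λ ≈ 96.8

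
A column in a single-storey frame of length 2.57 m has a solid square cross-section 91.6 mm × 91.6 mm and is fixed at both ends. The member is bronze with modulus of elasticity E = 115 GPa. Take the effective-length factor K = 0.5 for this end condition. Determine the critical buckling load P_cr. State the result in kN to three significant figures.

I = a⁴/12 = 91.6⁴/12 = 5.867×10^6 mm⁴
I = 5.867×10^6 mm⁴ = 5.867×10^-6 m⁴
Effective length L_e = K·L = 0.5 × 2.57 = 1.285 m
P_cr = π²EI / L_e² = π² × 115×10⁹ × 5.867×10^-6 / 1.285² = 4.033×10^6 N

P_cr ≈ 4030 kN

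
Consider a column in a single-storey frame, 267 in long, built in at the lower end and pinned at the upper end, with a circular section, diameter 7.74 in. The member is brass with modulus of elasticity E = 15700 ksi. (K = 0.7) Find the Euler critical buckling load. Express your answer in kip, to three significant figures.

P_cr ≈ 781 kip

I = πd⁴/64 = π×7.74⁴/64 = 176.2 in⁴
Effective length L_e = K·L = 0.7 × 267 = 186.9 in
P_cr = π²EI / L_e² = π² × 15700×10³ × 176.2 / 186.9² = 7.815×10^5 lb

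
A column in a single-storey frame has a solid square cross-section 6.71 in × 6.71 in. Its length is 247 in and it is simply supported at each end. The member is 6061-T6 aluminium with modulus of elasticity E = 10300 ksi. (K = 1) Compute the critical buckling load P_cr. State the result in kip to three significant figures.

I = a⁴/12 = 6.71⁴/12 = 168.9 in⁴
Effective length L_e = K·L = 1 × 247 = 247.0 in
P_cr = π²EI / L_e² = π² × 10300×10³ × 168.9 / 247.0² = 2.815×10^5 lb

P_cr ≈ 281 kip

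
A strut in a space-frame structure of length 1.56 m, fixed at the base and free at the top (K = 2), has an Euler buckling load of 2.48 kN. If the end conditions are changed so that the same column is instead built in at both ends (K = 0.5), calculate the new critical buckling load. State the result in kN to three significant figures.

P_cr ≈ 39.7 kN

P_cr ∝ 1/K², so P_cr,new = P_cr,old × (K_old/K_new)² = 2.48 × (2/0.5)²
= 2.48 × 16.00 = 39.7 kN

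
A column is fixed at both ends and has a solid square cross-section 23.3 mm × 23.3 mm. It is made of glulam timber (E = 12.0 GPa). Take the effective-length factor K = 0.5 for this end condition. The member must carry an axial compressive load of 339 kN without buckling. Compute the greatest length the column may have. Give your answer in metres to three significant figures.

I = a⁴/12 = 23.3⁴/12 = 2.456×10^4 mm⁴
I = 2.456×10^-8 m⁴
At the buckling limit P_cr = P = 3.390×10^5 N
From P_cr = π²EI/(K·L)²:  L = (1/K)·√(π²EI/P_cr) = (1/0.5)·√(π²×1.20×10^10×2.456×10^-8/3.390×10^5)
L = 0.185 m

L_max ≈ 0.185 m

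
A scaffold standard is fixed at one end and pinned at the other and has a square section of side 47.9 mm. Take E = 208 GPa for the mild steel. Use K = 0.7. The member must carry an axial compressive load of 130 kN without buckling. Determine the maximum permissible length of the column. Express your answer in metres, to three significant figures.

L_max ≈ 3.76 m

I = a⁴/12 = 47.9⁴/12 = 4.387×10^5 mm⁴
I = 4.387×10^-7 m⁴
At the buckling limit P_cr = P = 1.300×10^5 N
From P_cr = π²EI/(K·L)²:  L = (1/K)·√(π²EI/P_cr) = (1/0.7)·√(π²×2.08×10^11×4.387×10^-7/1.300×10^5)
L = 3.76 m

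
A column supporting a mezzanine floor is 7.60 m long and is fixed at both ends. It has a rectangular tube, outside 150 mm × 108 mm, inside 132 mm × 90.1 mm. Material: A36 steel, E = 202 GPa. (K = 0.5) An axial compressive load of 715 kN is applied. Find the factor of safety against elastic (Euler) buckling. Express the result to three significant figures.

n ≈ 1.49

Weak-axis I_min = (h_o·b_o³ − h_i·b_i³)/12 with b_o = 108, b_i = 90.10 mm (shorter outer/inner sides).
I_min = (150×108³ − 132.0×90.10³)/12 = 7.701×10^6 mm⁴
I = 7.701×10^6 mm⁴ = 7.701×10^-6 m⁴
Effective length L_e = K·L = 0.5 × 7.60 = 3.800 m
P_cr = π²EI / L_e² = π² × 202×10⁹ × 7.701×10^-6 / 3.800² = 1.063×10^6 N
Factor of safety n = P_cr / P = 1063.2 / 715 = 1.49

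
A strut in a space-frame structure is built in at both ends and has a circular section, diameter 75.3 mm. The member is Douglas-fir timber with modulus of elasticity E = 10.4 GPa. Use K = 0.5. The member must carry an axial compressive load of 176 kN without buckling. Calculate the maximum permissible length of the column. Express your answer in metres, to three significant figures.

I = πd⁴/64 = π×75.3⁴/64 = 1.578×10^6 mm⁴
I = 1.578×10^-6 m⁴
At the buckling limit P_cr = P = 1.760×10^5 N
From P_cr = π²EI/(K·L)²:  L = (1/K)·√(π²EI/P_cr) = (1/0.5)·√(π²×1.04×10^10×1.578×10^-6/1.760×10^5)
L = 1.92 m

L_max ≈ 1.92 m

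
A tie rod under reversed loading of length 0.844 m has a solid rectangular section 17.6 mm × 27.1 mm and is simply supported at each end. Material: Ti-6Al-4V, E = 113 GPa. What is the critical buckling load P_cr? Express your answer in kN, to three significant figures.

Buckling occurs about the weak axis: I_min = h·b³/12 with b = 17.6 mm (the shorter side).
I_min = 27.1×17.6³/12 = 1.231×10^4 mm⁴
I = 1.231×10^4 mm⁴ = 1.231×10^-8 m⁴
Effective length L_e = K·L = 1 × 0.844 = 0.8440 m
P_cr = π²EI / L_e² = π² × 113×10⁹ × 1.231×10^-8 / 0.8440² = 1.928×10^4 N

P_cr ≈ 19.3 kN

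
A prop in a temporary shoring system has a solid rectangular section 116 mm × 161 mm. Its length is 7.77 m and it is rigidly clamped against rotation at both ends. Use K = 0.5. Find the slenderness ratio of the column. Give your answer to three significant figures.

Buckling occurs about the weak axis: I_min = h·b³/12 with b = 116 mm (the shorter side).
I_min = 161×116³/12 = 2.094×10^7 mm⁴
A = 1.868×10^4 mm²;  r_min = √(I/A) = √(2.094×10^7/1.868×10^4) = 33.49 mm
L_e = K·L = 0.5 × 7.77 m = 3.885 m = 3885.0 mm
λ = L_e / r_min = 3885.0 / 33.49 = 116

λ ≈ 116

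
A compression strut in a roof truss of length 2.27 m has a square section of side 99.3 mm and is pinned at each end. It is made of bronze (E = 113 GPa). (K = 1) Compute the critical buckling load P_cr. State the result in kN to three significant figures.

I = a⁴/12 = 99.3⁴/12 = 8.102×10^6 mm⁴
I = 8.102×10^6 mm⁴ = 8.102×10^-6 m⁴
Effective length L_e = K·L = 1 × 2.27 = 2.270 m
P_cr = π²EI / L_e² = π² × 113×10⁹ × 8.102×10^-6 / 2.270² = 1.754×10^6 N

P_cr ≈ 1750 kN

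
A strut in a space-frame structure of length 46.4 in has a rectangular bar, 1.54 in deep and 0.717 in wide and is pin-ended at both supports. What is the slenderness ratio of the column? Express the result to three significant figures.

λ ≈ 224

For a rectangle r_min = b/√12 = 0.717/√12 = 0.2070 in
L_e = K·L = 1 × 46.4 = 46.40 in
λ = L_e / r_min = 46.400 / 0.2070 = 224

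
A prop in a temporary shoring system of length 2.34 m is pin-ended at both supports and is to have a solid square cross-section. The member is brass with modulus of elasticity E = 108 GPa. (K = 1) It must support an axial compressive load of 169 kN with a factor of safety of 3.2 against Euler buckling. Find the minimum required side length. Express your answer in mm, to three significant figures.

Required P_cr = n·P = 3.2 × 169 = 540.8 kN
L_e = K·L = 1 × 2.34 = 2.340 m
Required I = P_cr·L_e²/(π²E) = 5.408×10^5 × 2.340² / (π² × 1.08×10^11) = 2.778×10^-6 m⁴
I_req = 2.778×10^6 mm⁴
Solid square: I = a⁴/12  ⇒  a = (12I)^(1/4) = (12×2.778×10^6)^(1/4) = 76.0 mm

a ≈ 76.0 mm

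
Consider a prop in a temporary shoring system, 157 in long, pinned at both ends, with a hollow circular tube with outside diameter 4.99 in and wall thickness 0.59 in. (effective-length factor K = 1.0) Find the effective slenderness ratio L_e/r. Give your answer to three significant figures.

Inner diameter d_i = 4.99 − 2×0.59 = 3.810 in
I = π(d_o⁴ − d_i⁴)/64 = π(4.99⁴ − 3.810⁴)/64 = 20.09 in⁴
A = 8.156 in²;  r_min = √(I/A) = √(20.09/8.156) = 1.570 in
L_e = K·L = 1 × 157 = 157.0 in
λ = L_e / r_min = 157.00 / 1.570 = 100

λ ≈ 100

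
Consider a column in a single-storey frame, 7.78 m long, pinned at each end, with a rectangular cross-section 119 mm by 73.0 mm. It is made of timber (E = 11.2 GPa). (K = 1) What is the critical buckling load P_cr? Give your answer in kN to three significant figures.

Buckling occurs about the weak axis: I_min = h·b³/12 with b = 73.0 mm (the shorter side).
I_min = 119×73.0³/12 = 3.858×10^6 mm⁴
I = 3.858×10^6 mm⁴ = 3.858×10^-6 m⁴
Effective length L_e = K·L = 1 × 7.78 = 7.780 m
P_cr = π²EI / L_e² = π² × 11.2×10⁹ × 3.858×10^-6 / 7.780² = 7.045×10^3 N

P_cr ≈ 7.05 kN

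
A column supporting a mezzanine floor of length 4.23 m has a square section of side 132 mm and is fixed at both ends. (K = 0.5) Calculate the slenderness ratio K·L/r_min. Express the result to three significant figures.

λ ≈ 55.5

I = a⁴/12 = 132⁴/12 = 2.530×10^7 mm⁴
A = 1.742×10^4 mm²;  r_min = √(I/A) = √(2.530×10^7/1.742×10^4) = 38.11 mm
L_e = K·L = 0.5 × 4.23 m = 2.115 m = 2115.0 mm
λ = L_e / r_min = 2115.0 / 38.11 = 55.5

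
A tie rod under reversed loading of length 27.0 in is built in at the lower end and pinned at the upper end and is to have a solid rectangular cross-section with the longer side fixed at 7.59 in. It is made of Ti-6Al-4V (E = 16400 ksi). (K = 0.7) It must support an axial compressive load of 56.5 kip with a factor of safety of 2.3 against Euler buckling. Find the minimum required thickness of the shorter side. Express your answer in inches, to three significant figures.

Required P_cr = n·P = 2.3 × 56.5 = 130.0 kip
L_e = K·L = 0.7 × 27.0 = 18.90 in
Required I = P_cr·L_e²/(π²E) = 1.299×10^5 × 18.90² / (π² × 1.64×10^7) = 0.2868 in⁴
Rectangle, weak axis: I_min = h·b³/12 with h = 7.59 in fixed  ⇒  b = (12I/h)^(1/3) = 0.768 in

b ≈ 0.768 in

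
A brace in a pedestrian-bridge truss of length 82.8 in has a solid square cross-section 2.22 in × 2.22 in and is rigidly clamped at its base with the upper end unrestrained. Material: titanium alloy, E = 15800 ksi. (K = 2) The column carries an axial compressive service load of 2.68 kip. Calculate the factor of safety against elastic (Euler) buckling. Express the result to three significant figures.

n ≈ 4.29

I = a⁴/12 = 2.22⁴/12 = 2.024 in⁴
Effective length L_e = K·L = 2 × 82.8 = 165.6 in
P_cr = π²EI / L_e² = π² × 15800×10³ × 2.024 / 165.6² = 1.151×10^4 lb
Factor of safety n = P_cr / P = 11.510 / 2.68 = 4.29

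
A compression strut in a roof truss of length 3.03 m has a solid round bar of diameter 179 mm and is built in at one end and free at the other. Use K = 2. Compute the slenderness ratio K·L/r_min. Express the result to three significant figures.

λ ≈ 135

I = πd⁴/64 = π×179⁴/64 = 5.039×10^7 mm⁴
A = 2.516×10^4 mm²;  r_min = √(I/A) = √(5.039×10^7/2.516×10^4) = 44.75 mm
L_e = K·L = 2 × 3.03 m = 6.060 m = 6060.0 mm
λ = L_e / r_min = 6060.0 / 44.75 = 135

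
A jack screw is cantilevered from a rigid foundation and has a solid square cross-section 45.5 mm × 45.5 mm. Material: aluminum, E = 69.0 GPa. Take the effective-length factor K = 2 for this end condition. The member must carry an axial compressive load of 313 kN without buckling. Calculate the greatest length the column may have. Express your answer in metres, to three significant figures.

I = a⁴/12 = 45.5⁴/12 = 3.572×10^5 mm⁴
I = 3.572×10^-7 m⁴
At the buckling limit P_cr = P = 3.130×10^5 N
From P_cr = π²EI/(K·L)²:  L = (1/K)·√(π²EI/P_cr) = (1/2)·√(π²×6.90×10^10×3.572×10^-7/3.130×10^5)
L = 0.441 m

L_max ≈ 0.441 m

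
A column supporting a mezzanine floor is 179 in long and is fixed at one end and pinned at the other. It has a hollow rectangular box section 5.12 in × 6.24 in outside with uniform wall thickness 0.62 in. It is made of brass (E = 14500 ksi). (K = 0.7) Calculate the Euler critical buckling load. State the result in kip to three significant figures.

Inner dimensions: h_i = 6.24 − 2×0.62 = 5.000 in, b_i = 5.12 − 2×0.62 = 3.880 in
Weak-axis I_min = (h_o·b_o³ − h_i·b_i³)/12 with b_o = 5.12, b_i = 3.880 in (shorter outer/inner sides).
I_min = (6.24×5.12³ − 5.000×3.880³)/12 = 45.46 in⁴
Effective length L_e = K·L = 0.7 × 179 = 125.3 in
P_cr = π²EI / L_e² = π² × 14500×10³ × 45.46 / 125.3² = 4.143×10^5 lb

P_cr ≈ 414 kip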